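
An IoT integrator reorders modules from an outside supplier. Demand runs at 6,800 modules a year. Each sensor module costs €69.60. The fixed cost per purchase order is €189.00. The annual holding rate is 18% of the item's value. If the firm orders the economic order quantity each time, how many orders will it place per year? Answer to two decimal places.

N ≈ 15.01 orders per year

Holding cost H = 0.18 × €69.60 = €12.5280 per unit per year.
Q* = √(2DS/H) = √(2 × 6,800 × 189 / 12.528) ≈ 452.96.
Orders per year = D / Q* = 6,800 / 452.96 ≈ 15.012.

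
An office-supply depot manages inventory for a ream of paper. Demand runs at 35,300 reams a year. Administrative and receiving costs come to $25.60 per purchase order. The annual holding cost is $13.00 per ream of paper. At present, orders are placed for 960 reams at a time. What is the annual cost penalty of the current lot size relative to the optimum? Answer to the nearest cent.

Extra cost ≈ $2,334.10 per year

EOQ = √(2DS/H) = √(2 × 35,300 × 25.6 / 13) ≈ 372.86.
Cost at Q* = (D/Q*)S + (Q*/2)H = √(2DSH) ≈ $4,847.23.
Cost at Q = 960: (35,300/960)×25.6 + (960/2)×13 = $941.33 + $6,240.00 = $7,181.33.
Excess = $7,181.33 − $4,847.23 = $2,334.10.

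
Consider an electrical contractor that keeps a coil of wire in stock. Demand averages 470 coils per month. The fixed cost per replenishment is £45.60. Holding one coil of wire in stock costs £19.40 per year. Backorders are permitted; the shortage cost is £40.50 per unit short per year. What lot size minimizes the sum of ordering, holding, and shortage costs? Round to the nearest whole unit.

Q* ≈ 198 coils

Annual demand D = 470 × 12 = 5,640.
With planned backorders, Q* = √(2DS/H) · √((H+B)/B).
√(2DS/H) = √(2 × 5,640 × 45.6 / 19.4) = 162.831.
√((H+B)/B) = √((19.4+40.5)/40.5) = 1.2161.
Q* ≈ 198.026.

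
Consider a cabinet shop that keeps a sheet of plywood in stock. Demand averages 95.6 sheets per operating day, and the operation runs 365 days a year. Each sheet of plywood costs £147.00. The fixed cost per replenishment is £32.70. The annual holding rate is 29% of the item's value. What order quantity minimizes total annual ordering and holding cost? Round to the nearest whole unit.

Q* ≈ 231 sheets

Annual demand D = 95.6 × 365 = 34,894.
Holding cost H = 0.29 × £147.00 = £42.6300 per unit per year.
EOQ = √(2DS / H) = √(2 × 34,894 × 32.7 / 42.63).
= √(2,282,067.6 / 42.63) = √53,531.9634 ≈ 231.370.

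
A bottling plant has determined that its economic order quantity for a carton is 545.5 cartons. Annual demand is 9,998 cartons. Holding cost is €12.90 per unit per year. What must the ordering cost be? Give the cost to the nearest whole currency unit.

The basic EOQ model gives Q* = √(2DS/H); rearrange for the unknown.
From Q* = √(2DS/H): S = Q*²H / (2D) = 545.5² × 12.9 / (2 × 9,998) = 191.9712.

S ≈ €192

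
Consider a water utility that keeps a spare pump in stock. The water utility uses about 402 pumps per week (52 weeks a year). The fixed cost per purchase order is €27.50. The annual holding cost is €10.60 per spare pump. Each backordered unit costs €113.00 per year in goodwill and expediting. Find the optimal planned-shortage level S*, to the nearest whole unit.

Annual demand D = 402 × 52 = 20,904.
With planned backorders, Q* = √(2DS/H) · √((H+B)/B).
√(2DS/H) = √(2 × 20,904 × 27.5 / 10.6) = 329.339.
√((H+B)/B) = √((10.6+113)/113) = 1.0459.
Q* ≈ 344.440.
S* = Q* · H/(H+B) = 344.440 × 10.6/123.6 ≈ 29.539.

S* ≈ 30 pumps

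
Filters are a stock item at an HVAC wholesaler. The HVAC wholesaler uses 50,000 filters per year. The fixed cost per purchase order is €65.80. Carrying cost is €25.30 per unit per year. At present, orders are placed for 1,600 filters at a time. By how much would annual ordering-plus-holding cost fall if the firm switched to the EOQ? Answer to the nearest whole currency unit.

EOQ = √(2DS/H) = √(2 × 50,000 × 65.8 / 25.3) ≈ 509.98.
Cost at Q* = (D/Q*)S + (Q*/2)H = √(2DSH) ≈ €12,902.48.
Cost at Q = 1,600: (50,000/1,600)×65.8 + (1,600/2)×25.3 = €2,056.25 + €20,240.00 = €22,296.25.
Excess = €22,296.25 − €12,902.48 = €9,393.77.

Extra cost ≈ €9,394 per year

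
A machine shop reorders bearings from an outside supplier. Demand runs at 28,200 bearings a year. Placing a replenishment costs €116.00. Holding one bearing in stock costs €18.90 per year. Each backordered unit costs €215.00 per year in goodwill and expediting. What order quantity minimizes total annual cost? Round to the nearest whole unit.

With planned backorders, Q* = √(2DS/H) · √((H+B)/B).
√(2DS/H) = √(2 × 28,200 × 116 / 18.9) = 588.353.
√((H+B)/B) = √((18.9+215)/215) = 1.0430.
Q* ≈ 613.668.

Q* ≈ 614 bearings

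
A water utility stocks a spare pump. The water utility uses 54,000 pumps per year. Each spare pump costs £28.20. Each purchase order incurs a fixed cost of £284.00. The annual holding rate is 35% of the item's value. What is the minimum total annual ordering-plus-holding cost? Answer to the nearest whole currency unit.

Holding cost H = 0.35 × £28.20 = £9.8700 per unit per year.
EOQ = √(2DS/H) = √(2 × 54,000 × 284 / 9.87) ≈ 1762.84.
At the optimum the two cost components are equal, so total cost = 2·(Q*/2)H = Q*·H.
Minimum total = √(2DSH) = √(2 × 54,000 × 284 × 9.87) ≈ 17399.214.

TC* ≈ £17,399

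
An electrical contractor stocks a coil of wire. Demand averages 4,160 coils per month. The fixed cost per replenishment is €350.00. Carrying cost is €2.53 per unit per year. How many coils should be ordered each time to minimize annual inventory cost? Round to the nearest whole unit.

Q* ≈ 3,716 coils

Annual demand D = 4,160 × 12 = 49,920.
EOQ = √(2DS / H) = √(2 × 49,920 × 350 / 2.53).
= √(34,944,000 / 2.53) = √13,811,857.7075 ≈ 3716.431.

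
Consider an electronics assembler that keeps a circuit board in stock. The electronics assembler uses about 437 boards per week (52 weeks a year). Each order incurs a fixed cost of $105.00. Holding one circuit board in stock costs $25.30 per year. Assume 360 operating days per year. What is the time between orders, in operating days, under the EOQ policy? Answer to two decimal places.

T ≈ 6.88 days

Annual demand D = 437 × 52 = 22,724.
EOQ = √(2DS/H) = √(2 × 22,724 × 105 / 25.3) ≈ 434.30.
Cycle time = Q*/D × 360 = 434.30 / 22,724 × 360 ≈ 6.880 days.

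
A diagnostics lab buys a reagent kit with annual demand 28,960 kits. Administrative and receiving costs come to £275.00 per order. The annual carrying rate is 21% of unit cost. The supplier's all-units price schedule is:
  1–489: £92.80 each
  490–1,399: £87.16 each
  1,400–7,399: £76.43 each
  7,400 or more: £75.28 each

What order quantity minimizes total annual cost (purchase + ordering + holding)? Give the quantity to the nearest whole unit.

Holding cost per unit per year at price C is H = 0.21·C.
Candidates are each tier's EOQ (if it falls in that tier) and each price-break quantity.
Tier 1 (£92.80): EOQ = 904.1 exceeds tier's upper bound 489, so this tier is dominated.
EOQ at £87.16 = 932.9 (feasible in tier 2): TC = 28,960×£87.16 + (28,960/932.9)×275 + (932.9/2)×0.21×£87.16 = £2,541,228.13.
EOQ at £76.43 = 996.2 < 1400, so use break Q=1400: TC = 28,960×£76.43 + (28,960/1400.0)×275 + (1400.0/2)×0.21×£76.43 = £2,230,336.58.
EOQ at £75.28 = 1003.8 < 7400, so use break Q=7400: TC = 28,960×£75.28 + (28,960/7400.0)×275 + (7400.0/2)×0.21×£75.28 = £2,239,677.58.
Lowest total cost is £2,230,336.58 at Q = 1400.0.

Q* ≈ 1,400 kits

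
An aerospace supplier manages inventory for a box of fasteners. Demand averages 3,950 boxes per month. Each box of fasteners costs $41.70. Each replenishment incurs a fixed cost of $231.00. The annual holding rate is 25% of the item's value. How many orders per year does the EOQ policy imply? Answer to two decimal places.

N ≈ 32.70 orders per year

Annual demand D = 3,950 × 12 = 47,400.
Holding cost H = 0.25 × $41.70 = $10.4250 per unit per year.
Q* = √(2DS/H) = √(2 × 47,400 × 231 / 10.425) ≈ 1449.35.
Orders per year = D / Q* = 47,400 / 1449.35 ≈ 32.704.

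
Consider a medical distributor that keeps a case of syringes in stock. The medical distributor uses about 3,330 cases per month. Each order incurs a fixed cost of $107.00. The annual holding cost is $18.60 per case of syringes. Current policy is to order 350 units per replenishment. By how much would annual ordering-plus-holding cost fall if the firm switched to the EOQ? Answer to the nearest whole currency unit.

Annual demand D = 3,330 × 12 = 39,960.
EOQ = √(2DS/H) = √(2 × 39,960 × 107 / 18.6) ≈ 678.05.
Cost at Q* = (D/Q*)S + (Q*/2)H = √(2DSH) ≈ $12,611.77.
Cost at Q = 350: (39,960/350)×107 + (350/2)×18.6 = $12,216.34 + $3,255.00 = $15,471.34.
Excess = $15,471.34 − $12,611.77 = $2,859.57.

Extra cost ≈ $2,860 per year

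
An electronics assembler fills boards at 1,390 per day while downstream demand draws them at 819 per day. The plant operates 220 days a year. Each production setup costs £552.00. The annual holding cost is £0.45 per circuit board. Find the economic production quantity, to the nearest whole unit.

Q* ≈ 32,804 boards

Annual demand D = 819 × 220 = 180,180.
Production build-up factor (1 − d/p) = 1 − 819/1,390 = 0.4108.
Q* = √(2DS / (H(1 − d/p))) = √(2 × 180,180 × 552 / (0.45 × 0.4108)).
= √(198,918,720 / 0.1849) ≈ 32803.555.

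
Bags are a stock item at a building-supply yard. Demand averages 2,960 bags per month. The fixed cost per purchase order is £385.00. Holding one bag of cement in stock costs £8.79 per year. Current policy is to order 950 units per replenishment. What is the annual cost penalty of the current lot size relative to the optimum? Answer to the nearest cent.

Extra cost ≈ £3,065.04 per year

Annual demand D = 2,960 × 12 = 35,520.
EOQ = √(2DS/H) = √(2 × 35,520 × 385 / 8.79) ≈ 1763.95.
Cost at Q* = (D/Q*)S + (Q*/2)H = √(2DSH) ≈ £15,505.16.
Cost at Q = 950: (35,520/950)×385 + (950/2)×8.79 = £14,394.95 + £4,175.25 = £18,570.20.
Excess = £18,570.20 − £15,505.16 = £3,065.04.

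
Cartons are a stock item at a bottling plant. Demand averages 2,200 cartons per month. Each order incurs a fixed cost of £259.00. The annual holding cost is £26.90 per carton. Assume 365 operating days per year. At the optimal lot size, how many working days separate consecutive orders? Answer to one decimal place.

Annual demand D = 2,200 × 12 = 26,400.
EOQ = √(2DS/H) = √(2 × 26,400 × 259 / 26.9) ≈ 713.00.
Cycle time = Q*/D × 365 = 713.00 / 26,400 × 365 ≈ 9.858 days.

T ≈ 9.9 days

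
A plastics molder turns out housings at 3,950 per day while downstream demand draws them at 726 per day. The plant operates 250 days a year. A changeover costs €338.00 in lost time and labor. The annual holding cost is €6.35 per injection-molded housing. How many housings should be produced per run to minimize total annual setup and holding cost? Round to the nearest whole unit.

Q* ≈ 4,865 housings

Annual demand D = 726 × 250 = 181,500.
Production build-up factor (1 − d/p) = 1 − 726/3,950 = 0.8162.
Q* = √(2DS / (H(1 − d/p))) = √(2 × 181,500 × 338 / (6.35 × 0.8162)).
= √(122,694,000 / 5.1829) ≈ 4865.482.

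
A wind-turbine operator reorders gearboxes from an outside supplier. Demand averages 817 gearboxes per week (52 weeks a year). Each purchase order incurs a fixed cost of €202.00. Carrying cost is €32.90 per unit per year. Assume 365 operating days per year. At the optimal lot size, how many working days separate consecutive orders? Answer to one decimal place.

T ≈ 6.2 days

Annual demand D = 817 × 52 = 42,484.
EOQ = √(2DS/H) = √(2 × 42,484 × 202 / 32.9) ≈ 722.28.
Cycle time = Q*/D × 365 = 722.28 / 42,484 × 365 ≈ 6.205 days.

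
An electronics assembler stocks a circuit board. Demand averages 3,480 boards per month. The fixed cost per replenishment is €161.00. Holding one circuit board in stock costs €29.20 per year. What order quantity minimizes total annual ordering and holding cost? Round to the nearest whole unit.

Q* ≈ 679 boards

Annual demand D = 3,480 × 12 = 41,760.
EOQ = √(2DS / H) = √(2 × 41,760 × 161 / 29.2).
= √(13,446,720 / 29.2) = √460,504.1096 ≈ 678.605.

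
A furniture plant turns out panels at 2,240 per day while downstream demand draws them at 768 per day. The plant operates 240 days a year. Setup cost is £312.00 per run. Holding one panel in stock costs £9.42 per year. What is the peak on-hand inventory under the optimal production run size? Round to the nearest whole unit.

Annual demand D = 768 × 240 = 184,320.
Production build-up factor (1 − d/p) = 1 − 768/2,240 = 0.6571.
Q* = √(2DS / (H(1 − d/p))) = √(2 × 184,320 × 312 / (9.42 × 0.6571)).
= √(115,015,680 / 6.1903) ≈ 4310.456.
Maximum inventory = Q*(1 − d/p) = 4310.456 × 0.6571 ≈ 2832.585.

I_max ≈ 2,833 panels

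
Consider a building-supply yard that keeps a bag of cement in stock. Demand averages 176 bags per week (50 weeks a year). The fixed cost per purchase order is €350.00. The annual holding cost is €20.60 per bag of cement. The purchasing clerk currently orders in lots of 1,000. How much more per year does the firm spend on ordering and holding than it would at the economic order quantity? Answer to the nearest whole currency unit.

Extra cost ≈ €2,115 per year

Annual demand D = 176 × 50 = 8,800.
EOQ = √(2DS/H) = √(2 × 8,800 × 350 / 20.6) ≈ 546.84.
Cost at Q* = (D/Q*)S + (Q*/2)H = √(2DSH) ≈ €11,264.81.
Cost at Q = 1,000: (8,800/1,000)×350 + (1,000/2)×20.6 = €3,080.00 + €10,300.00 = €13,380.00.
Excess = €13,380.00 − €11,264.81 = €2,115.19.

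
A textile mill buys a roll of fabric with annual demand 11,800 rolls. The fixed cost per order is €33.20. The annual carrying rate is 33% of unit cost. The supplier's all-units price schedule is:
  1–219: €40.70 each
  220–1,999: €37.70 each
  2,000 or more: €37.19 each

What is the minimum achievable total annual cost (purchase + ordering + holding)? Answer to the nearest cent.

Holding cost per unit per year at price C is H = 0.33·C.
Evaluate total cost at each tier's feasible EOQ or, if the EOQ is below the tier, at the tier's minimum quantity.
Tier 1 (€40.70): EOQ = 241.5 exceeds tier's upper bound 219, so this tier is dominated.
EOQ at €37.70 = 251.0 (feasible in tier 2): TC = 11,800×€37.70 + (11,800/251.0)×33.2 + (251.0/2)×0.33×€37.70 = €447,982.14.
EOQ at €37.19 = 252.7 < 2000, so use break Q=2000: TC = 11,800×€37.19 + (11,800/2000.0)×33.2 + (2000.0/2)×0.33×€37.19 = €451,310.58.
Lowest total cost among the candidates is at Q = 251.0.

TC* ≈ €447,982.14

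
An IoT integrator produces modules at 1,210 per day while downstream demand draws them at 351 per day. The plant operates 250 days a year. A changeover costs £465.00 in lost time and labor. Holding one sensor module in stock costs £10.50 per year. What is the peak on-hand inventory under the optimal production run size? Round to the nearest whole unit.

Annual demand D = 351 × 250 = 87,750.
Production build-up factor (1 − d/p) = 1 − 351/1,210 = 0.7099.
Q* = √(2DS / (H(1 − d/p))) = √(2 × 87,750 × 465 / (10.5 × 0.7099)).
= √(81,607,500 / 7.4541) ≈ 3308.769.
Maximum inventory = Q*(1 − d/p) = 3308.769 × 0.7099 ≈ 2348.953.

I_max ≈ 2,349 modules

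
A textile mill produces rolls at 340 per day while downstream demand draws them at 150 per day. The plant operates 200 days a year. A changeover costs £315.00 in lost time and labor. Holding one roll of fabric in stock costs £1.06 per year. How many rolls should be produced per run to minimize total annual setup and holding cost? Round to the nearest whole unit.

Annual demand D = 150 × 200 = 30,000.
Production build-up factor (1 − d/p) = 1 − 150/340 = 0.5588.
Q* = √(2DS / (H(1 − d/p))) = √(2 × 30,000 × 315 / (1.06 × 0.5588)).
= √(18,900,000 / 0.5924) ≈ 5648.597.

Q* ≈ 5,649 rolls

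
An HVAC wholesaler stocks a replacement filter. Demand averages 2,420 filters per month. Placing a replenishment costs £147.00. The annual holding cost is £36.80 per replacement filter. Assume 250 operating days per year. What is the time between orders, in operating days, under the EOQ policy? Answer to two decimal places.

Annual demand D = 2,420 × 12 = 29,040.
EOQ = √(2DS/H) = √(2 × 29,040 × 147 / 36.8) ≈ 481.67.
Cycle time = Q*/D × 250 = 481.67 / 29,040 × 250 ≈ 4.147 days.

T ≈ 4.15 days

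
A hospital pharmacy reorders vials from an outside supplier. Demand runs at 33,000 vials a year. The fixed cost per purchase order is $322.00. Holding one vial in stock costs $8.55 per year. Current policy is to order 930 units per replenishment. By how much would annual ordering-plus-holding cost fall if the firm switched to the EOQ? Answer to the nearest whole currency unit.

EOQ = √(2DS/H) = √(2 × 33,000 × 322 / 8.55) ≈ 1576.58.
Cost at Q* = (D/Q*)S + (Q*/2)H = √(2DSH) ≈ $13,479.78.
Cost at Q = 930: (33,000/930)×322 + (930/2)×8.55 = $11,425.81 + $3,975.75 = $15,401.56.
Excess = $15,401.56 − $13,479.78 = $1,921.77.

Extra cost ≈ $1,922 per year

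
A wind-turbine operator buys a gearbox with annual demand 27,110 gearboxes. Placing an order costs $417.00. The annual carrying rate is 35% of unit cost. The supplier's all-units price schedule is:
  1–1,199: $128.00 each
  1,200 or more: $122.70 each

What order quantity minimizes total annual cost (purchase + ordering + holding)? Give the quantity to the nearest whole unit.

Q* ≈ 1,200 gearboxes

Holding cost per unit per year at price C is H = 0.35·C.
Evaluate total cost at each tier's feasible EOQ or, if the EOQ is below the tier, at the tier's minimum quantity.
EOQ at $128.00 = 710.4 (feasible in tier 1): TC = 27,110×$128.00 + (27,110/710.4)×417 + (710.4/2)×0.35×$128.00 = $3,501,906.35.
EOQ at $122.70 = 725.6 < 1200, so use break Q=1200: TC = 27,110×$122.70 + (27,110/1200.0)×417 + (1200.0/2)×0.35×$122.70 = $3,361,584.73.
Lowest total cost is $3,361,584.73 at Q = 1200.0.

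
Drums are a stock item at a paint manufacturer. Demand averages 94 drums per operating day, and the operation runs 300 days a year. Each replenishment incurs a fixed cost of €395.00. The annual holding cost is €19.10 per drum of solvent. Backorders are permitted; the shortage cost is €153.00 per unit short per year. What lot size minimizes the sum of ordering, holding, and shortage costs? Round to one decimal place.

Q* ≈ 1,145.4 drums

Annual demand D = 94 × 300 = 28,200.
With planned backorders, Q* = √(2DS/H) · √((H+B)/B).
√(2DS/H) = √(2 × 28,200 × 395 / 19.1) = 1079.994.
√((H+B)/B) = √((19.1+153)/153) = 1.0606.
Q* ≈ 1145.424.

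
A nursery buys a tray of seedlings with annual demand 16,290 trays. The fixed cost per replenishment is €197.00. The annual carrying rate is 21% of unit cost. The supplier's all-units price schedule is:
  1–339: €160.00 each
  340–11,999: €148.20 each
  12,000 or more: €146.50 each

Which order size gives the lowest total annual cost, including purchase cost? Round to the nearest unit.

Q* ≈ 454 trays

Holding cost per unit per year at price C is H = 0.21·C.
Evaluate total cost at each tier's feasible EOQ or, if the EOQ is below the tier, at the tier's minimum quantity.
Tier 1 (€160.00): EOQ = 437.1 exceeds tier's upper bound 339, so this tier is dominated.
EOQ at €148.20 = 454.1 (feasible in tier 2): TC = 16,290×€148.20 + (16,290/454.1)×197 + (454.1/2)×0.21×€148.20 = €2,428,311.26.
EOQ at €146.50 = 456.8 < 12000, so use break Q=12000: TC = 16,290×€146.50 + (16,290/12000.0)×197 + (12000.0/2)×0.21×€146.50 = €2,571,342.43.
Lowest total cost is €2,428,311.26 at Q = 454.1.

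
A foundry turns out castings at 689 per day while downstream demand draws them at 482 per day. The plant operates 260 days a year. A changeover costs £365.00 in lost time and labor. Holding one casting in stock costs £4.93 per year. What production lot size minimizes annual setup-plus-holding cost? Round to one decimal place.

Q* ≈ 7,859.1 castings

Annual demand D = 482 × 260 = 125,320.
Production build-up factor (1 − d/p) = 1 − 482/689 = 0.3004.
Q* = √(2DS / (H(1 − d/p))) = √(2 × 125,320 × 365 / (4.93 × 0.3004)).
= √(91,483,600 / 1.4811) ≈ 7859.096.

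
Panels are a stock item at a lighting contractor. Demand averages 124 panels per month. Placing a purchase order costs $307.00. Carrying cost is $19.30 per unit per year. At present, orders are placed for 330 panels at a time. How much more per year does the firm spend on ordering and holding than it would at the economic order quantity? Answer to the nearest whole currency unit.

Extra cost ≈ $370 per year

Annual demand D = 124 × 12 = 1,488.
EOQ = √(2DS/H) = √(2 × 1,488 × 307 / 19.3) ≈ 217.57.
Cost at Q* = (D/Q*)S + (Q*/2)H = √(2DSH) ≈ $4,199.18.
Cost at Q = 330: (1,488/330)×307 + (330/2)×19.3 = $1,384.29 + $3,184.50 = $4,568.79.
Excess = $4,568.79 − $4,199.18 = $369.61.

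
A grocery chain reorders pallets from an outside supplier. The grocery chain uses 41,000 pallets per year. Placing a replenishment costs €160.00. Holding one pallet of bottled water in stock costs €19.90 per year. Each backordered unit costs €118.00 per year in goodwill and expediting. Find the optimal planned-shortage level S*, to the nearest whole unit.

S* ≈ 127 pallets

With planned backorders, Q* = √(2DS/H) · √((H+B)/B).
√(2DS/H) = √(2 × 41,000 × 160 / 19.9) = 811.971.
√((H+B)/B) = √((19.9+118)/118) = 1.0810.
Q* ≈ 877.772.
S* = Q* · H/(H+B) = 877.772 × 19.9/137.9 ≈ 126.669.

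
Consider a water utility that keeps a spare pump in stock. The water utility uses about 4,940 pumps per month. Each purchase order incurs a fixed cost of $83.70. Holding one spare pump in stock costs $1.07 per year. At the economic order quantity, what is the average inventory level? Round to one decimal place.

Annual demand D = 4,940 × 12 = 59,280.
EOQ = √(2DS/H) = √(2 × 59,280 × 83.7 / 1.07) ≈ 3045.37.
Average inventory = Q*/2 ≈ 3045.37 / 2 = 1522.685.

Average inventory ≈ 1,522.7 pumps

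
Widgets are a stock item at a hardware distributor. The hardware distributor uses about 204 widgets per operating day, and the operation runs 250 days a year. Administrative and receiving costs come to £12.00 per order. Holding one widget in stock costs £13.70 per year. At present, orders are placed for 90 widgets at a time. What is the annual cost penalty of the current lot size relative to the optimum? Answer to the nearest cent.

Extra cost ≈ £3,321.53 per year

Annual demand D = 204 × 250 = 51,000.
EOQ = √(2DS/H) = √(2 × 51,000 × 12 / 13.7) ≈ 298.90.
Cost at Q* = (D/Q*)S + (Q*/2)H = √(2DSH) ≈ £4,094.97.
Cost at Q = 90: (51,000/90)×12 + (90/2)×13.7 = £6,800.00 + £616.50 = £7,416.50.
Excess = £7,416.50 − £4,094.97 = £3,321.53.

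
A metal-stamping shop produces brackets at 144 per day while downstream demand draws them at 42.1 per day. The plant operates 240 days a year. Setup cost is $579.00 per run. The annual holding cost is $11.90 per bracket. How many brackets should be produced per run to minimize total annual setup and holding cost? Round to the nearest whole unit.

Annual demand D = 42.1 × 240 = 10,104.
Production build-up factor (1 − d/p) = 1 − 42.1/144 = 0.7076.
Q* = √(2DS / (H(1 − d/p))) = √(2 × 10,104 × 579 / (11.9 × 0.7076)).
= √(11,700,432 / 8.4209) ≈ 1178.750.

Q* ≈ 1,179 brackets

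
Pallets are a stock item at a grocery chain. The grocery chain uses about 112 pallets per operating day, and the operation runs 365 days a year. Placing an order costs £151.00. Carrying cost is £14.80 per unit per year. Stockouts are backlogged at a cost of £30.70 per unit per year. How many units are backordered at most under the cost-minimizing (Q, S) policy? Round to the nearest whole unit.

Annual demand D = 112 × 365 = 40,880.
With planned backorders, Q* = √(2DS/H) · √((H+B)/B).
√(2DS/H) = √(2 × 40,880 × 151 / 14.8) = 913.331.
√((H+B)/B) = √((14.8+30.7)/30.7) = 1.2174.
Q* ≈ 1111.897.
S* = Q* · H/(H+B) = 1111.897 × 14.8/45.5 ≈ 361.672.

S* ≈ 362 pallets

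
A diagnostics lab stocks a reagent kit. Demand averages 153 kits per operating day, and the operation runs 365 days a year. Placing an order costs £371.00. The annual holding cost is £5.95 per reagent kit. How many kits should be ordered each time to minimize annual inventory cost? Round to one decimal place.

Annual demand D = 153 × 365 = 55,845.
EOQ = √(2DS / H) = √(2 × 55,845 × 371 / 5.95).
= √(41,436,990 / 5.95) = √6,964,200 ≈ 2638.977.

Q* ≈ 2,639.0 kits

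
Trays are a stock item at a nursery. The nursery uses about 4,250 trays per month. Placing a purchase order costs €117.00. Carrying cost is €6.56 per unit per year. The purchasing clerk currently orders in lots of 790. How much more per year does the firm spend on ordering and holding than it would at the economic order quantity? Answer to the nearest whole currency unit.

Annual demand D = 4,250 × 12 = 51,000.
EOQ = √(2DS/H) = √(2 × 51,000 × 117 / 6.56) ≈ 1348.78.
Cost at Q* = (D/Q*)S + (Q*/2)H = √(2DSH) ≈ €8,848.00.
Cost at Q = 790: (51,000/790)×117 + (790/2)×6.56 = €7,553.16 + €2,591.20 = €10,144.36.
Excess = €10,144.36 − €8,848.00 = €1,296.37.

Extra cost ≈ €1,296 per year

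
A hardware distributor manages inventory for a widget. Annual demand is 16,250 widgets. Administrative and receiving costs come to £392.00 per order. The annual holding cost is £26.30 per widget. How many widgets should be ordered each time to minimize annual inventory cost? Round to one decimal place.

EOQ = √(2DS / H) = √(2 × 16,250 × 392 / 26.3).
= √(12,740,000 / 26.3) = √484,410.6464 ≈ 695.996.

Q* ≈ 696.0 widgets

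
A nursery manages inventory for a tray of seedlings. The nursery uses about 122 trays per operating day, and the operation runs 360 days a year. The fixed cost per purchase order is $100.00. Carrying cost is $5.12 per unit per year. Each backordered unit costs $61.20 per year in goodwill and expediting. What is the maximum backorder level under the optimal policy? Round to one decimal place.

Annual demand D = 122 × 360 = 43,920.
With planned backorders, Q* = √(2DS/H) · √((H+B)/B).
√(2DS/H) = √(2 × 43,920 × 100 / 5.12) = 1309.819.
√((H+B)/B) = √((5.12+61.2)/61.2) = 1.0410.
Q* ≈ 1363.508.
S* = Q* · H/(H+B) = 1363.508 × 5.12/66.32 ≈ 105.265.

S* ≈ 105.3 trays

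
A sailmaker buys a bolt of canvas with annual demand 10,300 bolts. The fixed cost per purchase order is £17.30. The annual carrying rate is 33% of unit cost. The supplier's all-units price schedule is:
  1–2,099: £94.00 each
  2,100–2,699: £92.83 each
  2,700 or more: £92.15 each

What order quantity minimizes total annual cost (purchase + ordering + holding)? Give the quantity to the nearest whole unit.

Holding cost per unit per year at price C is H = 0.33·C.
Evaluate total cost at each tier's feasible EOQ or, if the EOQ is below the tier, at the tier's minimum quantity.
EOQ at £94.00 = 107.2 (feasible in tier 1): TC = 10,300×£94.00 + (10,300/107.2)×17.3 + (107.2/2)×0.33×£94.00 = £971,524.89.
EOQ at £92.83 = 107.9 < 2100, so use break Q=2100: TC = 10,300×£92.83 + (10,300/2100.0)×17.3 + (2100.0/2)×0.33×£92.83 = £988,399.45.
EOQ at £92.15 = 108.3 < 2700, so use break Q=2700: TC = 10,300×£92.15 + (10,300/2700.0)×17.3 + (2700.0/2)×0.33×£92.15 = £990,263.82.
Lowest total cost is £971,524.89 at Q = 107.2.

Q* ≈ 107 bolts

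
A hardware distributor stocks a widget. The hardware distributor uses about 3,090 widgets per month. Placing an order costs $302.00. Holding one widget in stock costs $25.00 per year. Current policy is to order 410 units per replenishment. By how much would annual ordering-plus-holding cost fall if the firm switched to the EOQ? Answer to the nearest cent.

Extra cost ≈ $8,775.21 per year

Annual demand D = 3,090 × 12 = 37,080.
EOQ = √(2DS/H) = √(2 × 37,080 × 302 / 25) ≈ 946.50.
Cost at Q* = (D/Q*)S + (Q*/2)H = √(2DSH) ≈ $23,662.38.
Cost at Q = 410: (37,080/410)×302 + (410/2)×25 = $27,312.59 + $5,125.00 = $32,437.59.
Excess = $32,437.59 − $23,662.38 = $8,775.21.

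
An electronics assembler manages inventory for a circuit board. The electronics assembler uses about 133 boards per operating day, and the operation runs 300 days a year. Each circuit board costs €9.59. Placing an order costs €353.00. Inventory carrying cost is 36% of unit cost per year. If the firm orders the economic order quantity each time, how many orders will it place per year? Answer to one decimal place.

Annual demand D = 133 × 300 = 39,900.
Holding cost H = 0.36 × €9.59 = €3.4524 per unit per year.
Q* = √(2DS/H) = √(2 × 39,900 × 353 / 3.4524) ≈ 2856.46.
Orders per year = D / Q* = 39,900 / 2856.46 ≈ 13.968.

N ≈ 14.0 orders per year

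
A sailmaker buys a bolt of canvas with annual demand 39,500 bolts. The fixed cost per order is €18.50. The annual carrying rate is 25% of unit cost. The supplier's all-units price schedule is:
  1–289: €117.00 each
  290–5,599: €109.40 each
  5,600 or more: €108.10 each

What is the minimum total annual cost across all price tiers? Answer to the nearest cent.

Holding cost per unit per year at price C is H = 0.25·C.
Candidates are each tier's EOQ (if it falls in that tier) and each price-break quantity.
EOQ at €117.00 = 223.5 (feasible in tier 1): TC = 39,500×€117.00 + (39,500/223.5)×18.5 + (223.5/2)×0.25×€117.00 = €4,628,038.26.
EOQ at €109.40 = 231.2 < 290, so use break Q=290: TC = 39,500×€109.40 + (39,500/290.0)×18.5 + (290.0/2)×0.25×€109.40 = €4,327,785.58.
EOQ at €108.10 = 232.6 < 5600, so use break Q=5600: TC = 39,500×€108.10 + (39,500/5600.0)×18.5 + (5600.0/2)×0.25×€108.10 = €4,345,750.49.
Lowest total cost among the candidates is at Q = 290.0.

TC* ≈ €4,327,785.58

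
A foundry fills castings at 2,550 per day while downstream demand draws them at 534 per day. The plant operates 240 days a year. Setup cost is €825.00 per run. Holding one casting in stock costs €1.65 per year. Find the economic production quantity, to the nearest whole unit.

Annual demand D = 534 × 240 = 128,160.
Production build-up factor (1 − d/p) = 1 − 534/2,550 = 0.7906.
Q* = √(2DS / (H(1 − d/p))) = √(2 × 128,160 × 825 / (1.65 × 0.7906)).
= √(211,464,000 / 1.3045) ≈ 12732.130.

Q* ≈ 12,732 castings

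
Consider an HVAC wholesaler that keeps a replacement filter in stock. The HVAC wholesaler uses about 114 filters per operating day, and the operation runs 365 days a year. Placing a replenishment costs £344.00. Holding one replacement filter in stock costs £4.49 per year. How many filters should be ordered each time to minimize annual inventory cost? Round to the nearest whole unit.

Annual demand D = 114 × 365 = 41,610.
EOQ = √(2DS / H) = √(2 × 41,610 × 344 / 4.49).
= √(28,627,680 / 4.49) = √6,375,875.2784 ≈ 2525.050.

Q* ≈ 2,525 filters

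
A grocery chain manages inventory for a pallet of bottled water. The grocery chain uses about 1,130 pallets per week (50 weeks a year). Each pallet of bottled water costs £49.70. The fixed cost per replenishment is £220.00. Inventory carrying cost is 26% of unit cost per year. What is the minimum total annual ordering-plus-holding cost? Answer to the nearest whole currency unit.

TC* ≈ £17,923

Annual demand D = 1,130 × 50 = 56,500.
Holding cost H = 0.26 × £49.70 = £12.9220 per unit per year.
The optimal lot size = √(2DS/H) = √(2 × 56,500 × 220 / 12.922) ≈ 1387.03.
At the optimum the two cost components are equal, so total cost = 2·(Q*/2)H = Q*·H.
Minimum total = √(2DSH) = √(2 × 56,500 × 220 × 12.922) ≈ 17923.195.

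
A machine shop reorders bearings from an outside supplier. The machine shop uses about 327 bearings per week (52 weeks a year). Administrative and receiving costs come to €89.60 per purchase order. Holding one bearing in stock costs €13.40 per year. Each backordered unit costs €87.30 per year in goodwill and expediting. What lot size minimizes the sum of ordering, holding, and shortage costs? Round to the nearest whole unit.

Q* ≈ 512 bearings

Annual demand D = 327 × 52 = 17,004.
With planned backorders, Q* = √(2DS/H) · √((H+B)/B).
√(2DS/H) = √(2 × 17,004 × 89.6 / 13.4) = 476.861.
√((H+B)/B) = √((13.4+87.3)/87.3) = 1.0740.
Q* ≈ 512.153.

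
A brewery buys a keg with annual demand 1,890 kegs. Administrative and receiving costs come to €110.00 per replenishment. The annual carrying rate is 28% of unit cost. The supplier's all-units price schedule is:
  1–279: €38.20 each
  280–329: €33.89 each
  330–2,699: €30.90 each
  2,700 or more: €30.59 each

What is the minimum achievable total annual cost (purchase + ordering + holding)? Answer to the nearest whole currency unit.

TC* ≈ €60,459

Holding cost per unit per year at price C is H = 0.28·C.
For each price level, check whether its EOQ is feasible; otherwise the best quantity at that price is the breakpoint.
EOQ at €38.20 = 197.2 (feasible in tier 1): TC = 1,890×€38.20 + (1,890/197.2)×110 + (197.2/2)×0.28×€38.20 = €74,306.89.
EOQ at €33.89 = 209.3 < 280, so use break Q=280: TC = 1,890×€33.89 + (1,890/280.0)×110 + (280.0/2)×0.28×€33.89 = €66,123.09.
EOQ at €30.90 = 219.2 < 330, so use break Q=330: TC = 1,890×€30.90 + (1,890/330.0)×110 + (330.0/2)×0.28×€30.90 = €60,458.58.
EOQ at €30.59 = 220.3 < 2700, so use break Q=2700: TC = 1,890×€30.59 + (1,890/2700.0)×110 + (2700.0/2)×0.28×€30.59 = €69,455.12.
Lowest total cost among the candidates is at Q = 330.0.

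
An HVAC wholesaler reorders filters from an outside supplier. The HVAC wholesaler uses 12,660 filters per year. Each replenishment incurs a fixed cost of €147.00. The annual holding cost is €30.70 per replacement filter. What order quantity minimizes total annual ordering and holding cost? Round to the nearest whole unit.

EOQ = √(2DS / H) = √(2 × 12,660 × 147 / 30.7).
= √(3,722,040 / 30.7) = √121,239.0879 ≈ 348.194.

Q* ≈ 348 filters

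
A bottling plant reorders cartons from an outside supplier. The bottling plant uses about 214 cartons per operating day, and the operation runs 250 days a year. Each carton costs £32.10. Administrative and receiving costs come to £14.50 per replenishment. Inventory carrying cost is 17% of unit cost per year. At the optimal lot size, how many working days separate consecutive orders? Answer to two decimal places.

Annual demand D = 214 × 250 = 53,500.
Holding cost H = 0.17 × £32.10 = £5.4570 per unit per year.
EOQ = √(2DS/H) = √(2 × 53,500 × 14.5 / 5.457) ≈ 533.21.
Cycle time = Q*/D × 250 = 533.21 / 53,500 × 250 ≈ 2.492 days.

T ≈ 2.49 days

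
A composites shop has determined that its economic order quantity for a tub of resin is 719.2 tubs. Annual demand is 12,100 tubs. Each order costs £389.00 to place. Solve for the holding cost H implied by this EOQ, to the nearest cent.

The basic EOQ model gives Q* = √(2DS/H); rearrange for the unknown.
From Q* = √(2DS/H): H = 2DS / Q*² = 2 × 12,100 × 389 / 719.2² = 18.1998.

H ≈ £18.20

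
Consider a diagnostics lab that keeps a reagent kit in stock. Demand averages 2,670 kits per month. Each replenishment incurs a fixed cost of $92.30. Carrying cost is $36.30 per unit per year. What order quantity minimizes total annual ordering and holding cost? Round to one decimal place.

Q* ≈ 403.7 kits

Annual demand D = 2,670 × 12 = 32,040.
EOQ = √(2DS / H) = √(2 × 32,040 × 92.3 / 36.3).
= √(5,914,584 / 36.3) = √162,936.1983 ≈ 403.654.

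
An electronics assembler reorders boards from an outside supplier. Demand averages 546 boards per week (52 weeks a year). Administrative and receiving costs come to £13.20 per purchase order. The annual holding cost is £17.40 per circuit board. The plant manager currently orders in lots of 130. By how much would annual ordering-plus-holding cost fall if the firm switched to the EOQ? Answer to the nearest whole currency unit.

Extra cost ≈ £402 per year

Annual demand D = 546 × 52 = 28,392.
EOQ = √(2DS/H) = √(2 × 28,392 × 13.2 / 17.4) ≈ 207.55.
Cost at Q* = (D/Q*)S + (Q*/2)H = √(2DSH) ≈ £3,611.39.
Cost at Q = 130: (28,392/130)×13.2 + (130/2)×17.4 = £2,882.88 + £1,131.00 = £4,013.88.
Excess = £4,013.88 − £3,611.39 = £402.49.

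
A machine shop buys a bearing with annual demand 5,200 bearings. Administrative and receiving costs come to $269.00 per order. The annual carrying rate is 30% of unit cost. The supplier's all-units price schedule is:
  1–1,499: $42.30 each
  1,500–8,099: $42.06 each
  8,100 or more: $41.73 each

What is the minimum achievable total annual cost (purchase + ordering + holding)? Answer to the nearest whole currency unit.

TC* ≈ $225,918

Holding cost per unit per year at price C is H = 0.30·C.
For each price level, check whether its EOQ is feasible; otherwise the best quantity at that price is the breakpoint.
EOQ at $42.30 = 469.5 (feasible in tier 1): TC = 5,200×$42.30 + (5,200/469.5)×269 + (469.5/2)×0.30×$42.30 = $225,918.32.
EOQ at $42.06 = 470.9 < 1500, so use break Q=1500: TC = 5,200×$42.06 + (5,200/1500.0)×269 + (1500.0/2)×0.30×$42.06 = $229,108.03.
EOQ at $41.73 = 472.7 < 8100, so use break Q=8100: TC = 5,200×$41.73 + (5,200/8100.0)×269 + (8100.0/2)×0.30×$41.73 = $267,870.64.
Lowest total cost among the candidates is at Q = 469.5.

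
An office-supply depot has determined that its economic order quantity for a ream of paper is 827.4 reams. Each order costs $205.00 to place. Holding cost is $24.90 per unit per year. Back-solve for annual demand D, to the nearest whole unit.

Squaring Q* = √(2DS/H) gives Q*² = 2DS/H.
From Q* = √(2DS/H): D = Q*²H / (2S) = 827.4² × 24.9 / (2 × 205) = 41576.366.

D ≈ 41,576 reams per year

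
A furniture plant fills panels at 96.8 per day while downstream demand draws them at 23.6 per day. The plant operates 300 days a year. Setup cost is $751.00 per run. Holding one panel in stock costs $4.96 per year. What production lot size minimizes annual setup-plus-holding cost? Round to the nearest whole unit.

Annual demand D = 23.6 × 300 = 7,080.
Production build-up factor (1 − d/p) = 1 − 23.6/96.8 = 0.7562.
Q* = √(2DS / (H(1 − d/p))) = √(2 × 7,080 × 751 / (4.96 × 0.7562)).
= √(10,634,160 / 3.7507) ≈ 1683.809.

Q* ≈ 1,684 panels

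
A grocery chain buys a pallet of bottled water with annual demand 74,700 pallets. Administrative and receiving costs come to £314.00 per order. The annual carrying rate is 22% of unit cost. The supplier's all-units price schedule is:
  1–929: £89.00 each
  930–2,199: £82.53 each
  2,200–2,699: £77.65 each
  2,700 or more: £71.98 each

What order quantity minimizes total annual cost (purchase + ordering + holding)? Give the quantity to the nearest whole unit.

Holding cost per unit per year at price C is H = 0.22·C.
Candidates are each tier's EOQ (if it falls in that tier) and each price-break quantity.
Tier 1 (£89.00): EOQ = 1547.9 exceeds tier's upper bound 929, so this tier is dominated.
EOQ at £82.53 = 1607.4 (feasible in tier 2): TC = 74,700×£82.53 + (74,700/1607.4)×314 + (1607.4/2)×0.22×£82.53 = £6,194,175.84.
EOQ at £77.65 = 1657.1 < 2200, so use break Q=2200: TC = 74,700×£77.65 + (74,700/2200.0)×314 + (2200.0/2)×0.22×£77.65 = £5,829,908.03.
EOQ at £71.98 = 1721.2 < 2700, so use break Q=2700: TC = 74,700×£71.98 + (74,700/2700.0)×314 + (2700.0/2)×0.22×£71.98 = £5,406,971.39.
Lowest total cost is £5,406,971.39 at Q = 2700.0.

Q* ≈ 2,700 pallets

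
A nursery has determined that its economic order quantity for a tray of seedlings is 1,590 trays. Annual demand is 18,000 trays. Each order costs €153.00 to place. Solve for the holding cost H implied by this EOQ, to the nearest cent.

The basic EOQ model gives Q* = √(2DS/H); rearrange for the unknown.
From Q* = √(2DS/H): H = 2DS / Q*² = 2 × 18,000 × 153 / 1,590² = 2.1787.

H ≈ €2.18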